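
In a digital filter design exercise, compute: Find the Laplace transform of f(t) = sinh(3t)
L{sinh(at)}=a/(s²-a²)
L{sinh(3t)}=3/(s²-9)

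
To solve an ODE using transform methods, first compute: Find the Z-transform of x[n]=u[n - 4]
Using the time-shift property: Z{u[n-4]} = z^(-4)*z/(z-1)
= z^(-3)/(z-1)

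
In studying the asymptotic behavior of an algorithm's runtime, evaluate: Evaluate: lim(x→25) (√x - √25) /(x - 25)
Multiply by conjugate (√x + √25)/(√x + √25):
=(x - 25)/((x - 25)(√x + √25))=1/(√x + √25)
As x → 25: 1/(2√25)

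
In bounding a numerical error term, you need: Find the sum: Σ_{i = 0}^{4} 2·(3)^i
Geometric series: S = a(1 - r^n)/(1 - r)
a = 2, r = 3, n = 5
S = 2(1 - 243)/-2 = 242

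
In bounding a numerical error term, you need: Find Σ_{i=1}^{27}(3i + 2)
= 3·Σ i+2·27 = 3·378+54 = 1188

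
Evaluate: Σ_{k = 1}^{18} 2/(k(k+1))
Partial fractions: 2/(k(k + 1))=2/k - 2/(k + 1)
Telescoping sum: 2(1 - 1/19)=2·18/19

Answer: 36/19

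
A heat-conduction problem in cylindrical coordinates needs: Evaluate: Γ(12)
Γ(n)=(n-1)! for positive integers
Γ(12)=11!=39916800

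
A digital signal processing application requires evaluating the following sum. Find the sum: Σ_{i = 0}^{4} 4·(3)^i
Geometric series: S=a(1 - r^n)/(1 - r)
a=4, r=3, n=5
S=4(1 - 243)/-2=484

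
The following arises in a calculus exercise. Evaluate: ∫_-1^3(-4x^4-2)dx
Step 1: Find antiderivative F(x)=(-4/5)x^5-2x
Step 2: F(3) - F(-1)=-1002/5 - (14/5)=-1016/5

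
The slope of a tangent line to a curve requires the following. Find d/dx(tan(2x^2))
Chain rule: d/dx[tan(u)]=sec²(u)·u' where u=2x^2
u'=4x

Answer: 4x·sec²(2x^2)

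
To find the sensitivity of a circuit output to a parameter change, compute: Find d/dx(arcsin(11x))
d/dx[arcsin(u)] = u'/√(1-u²), u = 11x, u' = 11

Answer: 11/√(1-121x²)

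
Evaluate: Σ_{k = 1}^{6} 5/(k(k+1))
Partial fractions: 5/(k(k+1))=5/k - 5/(k+1)
Telescoping sum: 5(1-1/7)=5·6/7

Answer: 30/7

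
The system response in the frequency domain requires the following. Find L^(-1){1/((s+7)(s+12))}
Partial fractions: 1/((s + 7)(s + 12))=A/(s + 7) + B/(s + 12)
Cover-up: A=1/(s + 12)|_{s=-7}=1/5; B=1/(s + 7)|_{s=-12}=-1/5
L^(-1)=(1/5)e^(-7t) - (1/5)e^(-12t)

Answer: (1/5)(e^(-7t) - e^(-12t))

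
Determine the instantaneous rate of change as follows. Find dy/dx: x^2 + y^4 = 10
Differentiate: 2x + 4y^3·(dy/dx)=0
dy/dx=-2x/(4y^3)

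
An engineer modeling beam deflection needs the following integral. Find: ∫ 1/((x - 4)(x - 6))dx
Partial fractions: 1/((x-4)(x-6)) = A/(x-4) + B/(x-6)
A = -1/2, B = 1/2
∫ [-1/2· 1/(x-4) + 1/2· 1/(x-6)] dx
= (1/2)[ln|x-6| - ln|x-4|] + C

Answer: (1/2)·ln|(x-6)/(x-4)| + C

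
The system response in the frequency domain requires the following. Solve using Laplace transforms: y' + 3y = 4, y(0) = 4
Take L of both sides: sY(s) - 4 + 3Y(s)=4/s
Y(s)(s + 3)=4/s + 4
Y(s)=4/(s(s + 3)) + 4/(s + 3)
Partial fractions: 4/(s(s + 3))=(4/3)/s - (4/3)/(s + 3)
So Y(s)=(4/3)/s + (8/3)/(s + 3)
Inverse transform (L^(-1){1/s}=1, L^(-1){1/(s + 3)}=e^(-3t)):

Answer: y(t)=4/3 + (8/3)·e^(-3t)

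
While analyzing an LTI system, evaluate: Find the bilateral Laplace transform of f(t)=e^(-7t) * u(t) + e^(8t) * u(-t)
For e^(-7t)*u(t): L = 1/(s + 7), Re(s) > -7
For e^(8t)*u(-t): L = -1/(s-8), Re(s) < 8
Combined: F(s) = 1/(s + 7) - 1/(s-8), -7 < Re(s) < 8

Answer: 1/(s + 7) - 1/(s-8), ROC: -7 < Re(s) < 8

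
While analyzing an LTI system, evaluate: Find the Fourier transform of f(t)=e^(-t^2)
The Fourier transform of a Gaussian e^(-t^2) is sqrt(pi) * e^(-omega^2/4).
With a = 1: F(omega) = sqrt(pi) * e^(-omega^2/4)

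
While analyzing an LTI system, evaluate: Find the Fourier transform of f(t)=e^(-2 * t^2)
The Fourier transform of a Gaussian e^(-a * t^2) is sqrt(pi/a) * e^(-omega^2/(4a)).
With a = 2: F(omega) = sqrt(pi/2) * e^(-omega^2/8)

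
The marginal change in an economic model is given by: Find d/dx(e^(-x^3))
Chain rule: d/dx[e^u] = e^u · u' where u = -x^3
u' = -3x^2

Answer: -3x^2·e^(-x^3)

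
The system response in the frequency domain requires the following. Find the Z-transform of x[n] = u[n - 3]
Using the time-shift property: Z{u[n-3]}=z^(-3) * z/(z-1)
=z^(-2)/(z-1)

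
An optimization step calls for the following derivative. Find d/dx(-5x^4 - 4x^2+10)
Power rule: d/dx(ax^n)=n·a·x^(n-1)
Term by term: -20·x^3-8·x

Answer: -20x^3-8x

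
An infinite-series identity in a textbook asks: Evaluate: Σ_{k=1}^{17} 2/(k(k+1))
Partial fractions: 2/(k(k + 1))=2/k - 2/(k + 1)
Telescoping sum: 2(1 - 1/18)=2·17/18

Answer: 17/9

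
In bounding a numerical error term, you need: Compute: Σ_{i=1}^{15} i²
Using formula: Σ i^2=n(n+1)(2n+1)/6=15·16·31/6=1240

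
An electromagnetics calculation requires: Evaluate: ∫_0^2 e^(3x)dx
Antiderivative: (1/3)e^(3x)
Evaluate: (1/3)(e^6-1)

Answer: (e^6-1)/3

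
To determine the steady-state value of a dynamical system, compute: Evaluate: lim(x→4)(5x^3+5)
Polynomial is continuous, so substitute x=4:
5·4^3+5=325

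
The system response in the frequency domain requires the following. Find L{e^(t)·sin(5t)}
First shifting: L{e^(at)f(t)} = F(s-a)
L{sin(5t)} = 5/(s²+25)
Shift: 5/((s-1)²+25)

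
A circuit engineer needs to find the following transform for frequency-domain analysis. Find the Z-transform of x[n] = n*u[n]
Standard pair: Z{n * u[n]}=z/(z-1)^2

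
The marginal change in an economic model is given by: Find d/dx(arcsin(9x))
d/dx[arcsin(u)] = u'/√(1-u²), u = 9x, u' = 9

Answer: 9/√(1 - 81x²)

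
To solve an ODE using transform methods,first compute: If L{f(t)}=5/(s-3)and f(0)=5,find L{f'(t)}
L{f'(t)} = s·F(s) - f(0) = 5s/(s-3) - 5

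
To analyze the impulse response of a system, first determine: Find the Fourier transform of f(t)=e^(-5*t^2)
The Fourier transform of a Gaussian e^(-a * t^2) is sqrt(pi/a) * e^(-omega^2/(4a)).
With a=5: F(omega)=sqrt(pi/5) * e^(-omega^2/20)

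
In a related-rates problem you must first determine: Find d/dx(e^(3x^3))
Chain rule: d/dx[e^u]=e^u · u' where u=3x^3
u'=9x^2

Answer: 9x^2·e^(3x^3)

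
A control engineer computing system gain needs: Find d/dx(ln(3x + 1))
Chain rule: d/dx[ln(u)] = u'/u where u = 3x + 1
u' = 3

Answer: (3)/(3x + 1)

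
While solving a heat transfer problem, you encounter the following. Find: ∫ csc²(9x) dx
Since d/dx[-cot(9x)]=9csc²(9x), integral=-cot(9x)/9+C

Answer: (-1/9)cot(9x)+C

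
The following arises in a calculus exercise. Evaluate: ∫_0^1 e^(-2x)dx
Antiderivative: (1/(-2))e^(-2x)
Evaluate: (1/(-2))(e^-2 - 1)

Answer: (e^-2 - 1)/(-2)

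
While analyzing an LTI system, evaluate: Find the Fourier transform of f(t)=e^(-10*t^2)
The Fourier transform of a Gaussian e^(-a*t^2) is sqrt(pi/a)*e^(-omega^2/(4a)).
With a = 10: F(omega) = sqrt(pi/10)*e^(-omega^2/40)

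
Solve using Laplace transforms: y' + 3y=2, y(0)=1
Take L of both sides: sY(s) - 1 + 3Y(s)=2/s
Y(s)(s + 3)=2/s + 1
Y(s)=2/(s(s + 3)) + 1/(s + 3)
Partial fractions: 2/(s(s + 3))=(2/3)/s - (2/3)/(s + 3)
So Y(s)=(2/3)/s + (1/3)/(s + 3)
Inverse transform (L^(-1){1/s}=1, L^(-1){1/(s + 3)}=e^(-3t)):

Answer: y(t)=2/3 + (1/3)·e^(-3t)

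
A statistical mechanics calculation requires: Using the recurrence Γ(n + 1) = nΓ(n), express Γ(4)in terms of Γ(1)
Γ(4) = 3Γ(3) = 3·2Γ(2) = ... = 3!·Γ(1) = 6·Γ(1)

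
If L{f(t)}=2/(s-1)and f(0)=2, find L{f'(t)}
L{f'(t)}=s·F(s) - f(0)=2s/(s-1) - 2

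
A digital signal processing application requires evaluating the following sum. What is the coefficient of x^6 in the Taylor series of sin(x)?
sin(x) has only odd powers. Coefficient of x^6 = 0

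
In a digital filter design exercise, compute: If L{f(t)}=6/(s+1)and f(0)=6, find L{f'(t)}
L{f'(t)} = s·F(s) - f(0) = 6s/(s+1)-6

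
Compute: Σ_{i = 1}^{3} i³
Using formula: Σ i^3=[n(n + 1)/2]²=[3·4/2]²=36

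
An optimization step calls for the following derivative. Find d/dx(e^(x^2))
Chain rule: d/dx[e^u]=e^u · u' where u=x^2
u'=2x

Answer: 2x·e^(x^2)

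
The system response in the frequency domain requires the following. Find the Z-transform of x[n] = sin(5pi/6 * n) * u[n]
Z{sin(w0 * n) * u[n]}=z * sin(w0)/(z^2-2z * cos(w0)+1)
With w0=5pi/6: X(z)=z * sin(5pi/6)/(z^2-2z * cos(5pi/6)+1)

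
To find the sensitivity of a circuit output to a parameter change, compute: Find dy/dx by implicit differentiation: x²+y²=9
Differentiate both sides: 2x + 2y·(dy/dx)=0
Solve: dy/dx=-2x/(2y)=-x/y

Answer: dy/dx=-x/y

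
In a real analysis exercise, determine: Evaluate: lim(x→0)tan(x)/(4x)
tan(u) ≈ u for small u:
tan(x)/(4x) ≈ x/(4x) = 1/4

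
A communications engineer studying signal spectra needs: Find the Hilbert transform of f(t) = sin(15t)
The Hilbert transform shifts each frequency component by -pi/2.
H{sin(wt)} = -cos(wt)
With w = 15: H{sin(15t)} = -cos(15t)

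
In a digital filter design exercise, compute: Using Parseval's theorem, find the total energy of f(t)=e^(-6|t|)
Parseval's theorem: E = integral |f(t)|^2 dt = (1/2pi) integral |F(omega)|^2 domega
E = integral_{-inf}^{inf} e^(-12|t|) dt = 2 * integral_0^inf e^(-12t) dt = 2/(2 * 6) = 1/6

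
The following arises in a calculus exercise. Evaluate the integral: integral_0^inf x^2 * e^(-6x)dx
This is a Gamma integral. Substitute u = 6x (du = 6 dx):
integral_0^inf x^2 * e^(-6x) dx = (1/6^3) integral_0^inf u^2 * e^(-u) du
= Gamma(3)/6^3 = 2!/6^3 = 2/216

Answer: 1/108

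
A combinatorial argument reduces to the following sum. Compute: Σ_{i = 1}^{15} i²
Using formula: Σ i^2 = n(n+1)(2n+1)/6 = 15·16·31/6 = 1240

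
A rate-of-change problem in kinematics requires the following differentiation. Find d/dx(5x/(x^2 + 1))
Quotient rule: (f/g)' = (f'g - fg')/g²
f = 5x, f' = 5
g = x^2 + 1, g' = 2x

Answer: (5·(x^2 + 1) - 10x^2)/(x^2 + 1)²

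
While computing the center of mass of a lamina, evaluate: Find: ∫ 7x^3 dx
Using power rule: ∫ 7x^3 dx=7/4 x^4 + C=(7/4)x^4 + C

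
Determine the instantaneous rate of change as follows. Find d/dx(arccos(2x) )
d/dx[arccos(u)] = -u'/√(1-u²), u = 2x, u' = 2

Answer: -2/√(1 - 4x²)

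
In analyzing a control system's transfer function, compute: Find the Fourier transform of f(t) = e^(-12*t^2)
The Fourier transform of a Gaussian e^(-a*t^2) is sqrt(pi/a)*e^(-omega^2/(4a)).
With a=12: F(omega)=sqrt(pi/12)*e^(-omega^2/48)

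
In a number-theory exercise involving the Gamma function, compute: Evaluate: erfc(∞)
erfc(x) = 1 - erf(x); erfc(∞) = 1 - erf(∞) = 1 - 1 = 0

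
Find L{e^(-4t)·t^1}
First shifting: L{e^(at)f(t)} = F(s-a)
L{t^1} = 1/s^2
Shift s → s + 4: 1/(s + 4)^2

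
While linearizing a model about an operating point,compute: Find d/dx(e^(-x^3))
Chain rule: d/dx[e^u]=e^u · u' where u=-x^3
u'=-3x^2

Answer: -3x^2·e^(-x^3)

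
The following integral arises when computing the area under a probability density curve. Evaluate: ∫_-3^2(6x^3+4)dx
Step 1: Find antiderivative F(x) = (3/2)x^4 + 4x
Step 2: F(2) - F(-3) = 32 - (219/2) = -155/2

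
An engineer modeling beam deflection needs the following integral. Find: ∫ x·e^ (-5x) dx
Integration by parts: u = x, dv = e^(-5x) dx
du = dx, v = e^(-5x)/(-5)
= x·e^(-5x)/(-5) - ∫ e^(-5x)/(-5) dx
= x·e^(-5x)/(-5) - e^(-5x)/25+C

Answer: e^(-5x)(x/(-5)-1/25)+C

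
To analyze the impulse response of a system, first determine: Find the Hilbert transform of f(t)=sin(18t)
The Hilbert transform shifts each frequency component by -pi/2.
H{sin(wt)}=-cos(wt)
With w=18: H{sin(18t)}=-cos(18t)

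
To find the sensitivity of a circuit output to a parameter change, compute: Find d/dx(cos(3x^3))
Chain rule: d/dx[cos(u)] = -sin(u)·u' where u = 3x^3
u' = 9x^2

Answer: -9x^2·sin(3x^3)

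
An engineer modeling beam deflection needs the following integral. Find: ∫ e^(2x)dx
Since d/dx[e^(2x)] = 2e^(2x), we get 1/2 e^(2x) + C

Answer: (1/2)e^(2x) + C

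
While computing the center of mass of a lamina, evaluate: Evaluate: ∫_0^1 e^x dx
Antiderivative: e^x
Evaluate: (e^1-1)

Answer: e^1-1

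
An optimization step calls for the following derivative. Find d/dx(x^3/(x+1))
Quotient rule: (f/g)' = (f'g - fg')/g²
f = x^3, f' = 3x^2
g = x + 1, g' = 1

Answer: (3x^2·(x + 1) - x^3)/(x + 1)²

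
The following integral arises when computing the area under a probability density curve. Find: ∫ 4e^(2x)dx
Since d/dx[e^(2x)] = 2e^(2x), we get 2 e^(2x)+C

Answer: 2e^(2x)+C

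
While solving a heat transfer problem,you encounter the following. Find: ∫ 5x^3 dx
Using power rule: ∫ 5x^3 dx = 5/4 x^4+C = (5/4)x^4+C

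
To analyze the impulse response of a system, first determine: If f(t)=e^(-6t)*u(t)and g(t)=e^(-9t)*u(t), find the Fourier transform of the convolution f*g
By the convolution theorem: F{f * g} = F(omega) * G(omega)
F(omega) = 1/(6 + j * omega), G(omega) = 1/(9 + j * omega)
F{f * g} = 1/((6 + j * omega)(9 + j * omega))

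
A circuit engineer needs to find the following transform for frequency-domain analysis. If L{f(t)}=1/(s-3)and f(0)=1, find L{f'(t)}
L{f'(t)} = s·F(s) - f(0) = s/(s-3) - 1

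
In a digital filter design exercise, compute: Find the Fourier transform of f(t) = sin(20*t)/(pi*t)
sin(W*t)/(pi*t) = (W/pi)*sinc(W*t/pi) is the impulse response of the ideal low-pass filter with cutoff W (here W = 20).
Its Fourier transform is a rectangular function:
F(omega) = 1 for |omega| < 20, 0 otherwise

Answer: rect(omega/40) [i.e., 1 for |omega| < 20, 0 otherwise]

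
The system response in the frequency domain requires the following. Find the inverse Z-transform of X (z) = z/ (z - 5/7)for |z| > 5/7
Standard pair: z/(z-a) <-> a^n * u[n] for causal signals
With a=5/7: x[n]=(5/7)^n * u[n]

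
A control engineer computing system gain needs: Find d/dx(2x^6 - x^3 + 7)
Power rule: d/dx(ax^n) = n·a·x^(n-1)
Term by term: 12·x^5 - 3·x^2

Answer: 12x^5 - 3x^2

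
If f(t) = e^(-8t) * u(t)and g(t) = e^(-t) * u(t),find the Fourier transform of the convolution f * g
By the convolution theorem: F{f * g}=F(omega) * G(omega)
F(omega)=1/(8 + j * omega), G(omega)=1/(1 + j * omega)
F{f * g}=1/((8 + j * omega)(1 + j * omega))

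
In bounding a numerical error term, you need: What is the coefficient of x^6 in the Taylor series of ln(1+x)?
ln(1+x)=Σ (-1)^(n+1) x^n/n
Coefficient of x^6=(-1)^7/6=-1/6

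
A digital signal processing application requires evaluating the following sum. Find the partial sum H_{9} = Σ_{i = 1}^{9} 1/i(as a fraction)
H_9 = 1 + 1/2 + 1/3 + ... + 1/9
= 7129/2520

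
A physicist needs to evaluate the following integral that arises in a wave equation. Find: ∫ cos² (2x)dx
Using identity cos²(u)=(1 + cos(2u))/2:
∫ (1 + cos(4x))/2 dx=x/2 + sin(4x)/8 + C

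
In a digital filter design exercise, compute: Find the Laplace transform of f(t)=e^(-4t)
L{e^(at)}=1/(s-a)
L{e^(-4t)}=1/(s+4)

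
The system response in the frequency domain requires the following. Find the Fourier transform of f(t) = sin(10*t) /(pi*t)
sin(W*t)/(pi*t) = (W/pi)*sinc(W*t/pi) is the impulse response of the ideal low-pass filter with cutoff W (here W = 10).
Its Fourier transform is a rectangular function:
F(omega) = 1 for |omega| < 10, 0 otherwise

Answer: rect(omega/20) [i.e., 1 for |omega| < 10, 0 otherwise]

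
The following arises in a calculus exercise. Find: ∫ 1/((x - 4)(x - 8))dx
Partial fractions: 1/((x-4)(x-8)) = A/(x-4)+B/(x-8)
A = -1/4, B = 1/4
∫ [-1/4· 1/(x-4)+1/4· 1/(x-8)] dx
= (1/4)[ln|x-8| - ln|x-4|]+C

Answer: (1/4)·ln|(x-8)/(x-4)|+C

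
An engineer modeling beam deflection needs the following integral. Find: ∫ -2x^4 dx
Using power rule: ∫ -2x^4 dx = -2/5 x^5+C = (-2/5)x^5+C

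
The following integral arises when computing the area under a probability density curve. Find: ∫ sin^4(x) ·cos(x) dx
Let u=sin(x), du=cos(x) dx
∫ u^4 du=u^5/5 + C

Answer: sin^5(x)/5 + C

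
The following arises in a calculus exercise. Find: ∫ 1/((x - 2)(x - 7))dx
Partial fractions: 1/((x-2)(x-7)) = A/(x-2) + B/(x-7)
A = -1/5, B = 1/5
∫ [-1/5· 1/(x-2) + 1/5· 1/(x-7)] dx
= (1/5)[ln|x-7| - ln|x-2|] + C

Answer: (1/5)·ln|(x-7)/(x-2)| + C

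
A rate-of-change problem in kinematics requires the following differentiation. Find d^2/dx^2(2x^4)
Apply power rule 2 times:
d^1: 8x^3
d^2: 24x^2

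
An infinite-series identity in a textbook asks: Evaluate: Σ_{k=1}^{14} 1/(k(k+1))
Partial fractions: 1/(k(k + 1))=1/k - 1/(k + 1)
Telescoping sum: 1(1 - 1/15)=1·14/15

Answer: 14/15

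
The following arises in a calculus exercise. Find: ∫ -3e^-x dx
Since d/dx[e^-x]=- e^-x, we get 3e^-x + C

Answer: 3e^-x + C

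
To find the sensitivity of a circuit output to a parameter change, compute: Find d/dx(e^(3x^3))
Chain rule: d/dx[e^u] = e^u · u' where u = 3x^3
u' = 9x^2

Answer: 9x^2·e^(3x^3)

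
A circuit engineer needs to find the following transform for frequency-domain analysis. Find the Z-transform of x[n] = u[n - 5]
Using the time-shift property: Z{u[n-5]} = z^(-5)*z/(z-1)
= z^(-4)/(z-1)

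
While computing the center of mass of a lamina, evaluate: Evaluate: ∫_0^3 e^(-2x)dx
Antiderivative: (1/(-2))e^(-2x)
Evaluate: (1/(-2))(e^-6-1)

Answer: (e^-6-1)/(-2)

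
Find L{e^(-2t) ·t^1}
First shifting: L{e^(at)f(t)}=F(s-a)
L{t^1}=1/s^2
Shift s → s + 2: 1/(s + 2)^2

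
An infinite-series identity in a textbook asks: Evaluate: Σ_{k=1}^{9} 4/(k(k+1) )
Partial fractions: 4/(k(k + 1)) = 4/k - 4/(k + 1)
Telescoping sum: 4(1 - 1/10) = 4·9/10

Answer: 18/5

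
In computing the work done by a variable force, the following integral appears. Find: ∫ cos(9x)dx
Using substitution u = 9x: ∫ cos(u) du/9 = sin(u)/9 + C

Answer: (1/9)sin(9x) + C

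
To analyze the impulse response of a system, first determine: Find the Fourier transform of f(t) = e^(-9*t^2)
The Fourier transform of a Gaussian e^(-a*t^2) is sqrt(pi/a)*e^(-omega^2/(4a)).
With a = 9: F(omega) = sqrt(pi)/3*e^(-omega^2/36)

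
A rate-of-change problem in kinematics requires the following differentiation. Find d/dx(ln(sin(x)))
Chain rule: d/dx[ln(u)] = u'/u where u = sin(x)
u' = cos(x)

Answer: (cos(x))/(sin(x))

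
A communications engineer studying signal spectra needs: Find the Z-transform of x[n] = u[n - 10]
Using the time-shift property: Z{u[n-10]} = z^(-10)*z/(z-1)
= z^(-9)/(z-1)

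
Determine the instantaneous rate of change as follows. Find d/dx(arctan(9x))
d/dx[arctan(u)]=u'/(1+u²), u=9x, u'=9

Answer: 9/(1+81x²)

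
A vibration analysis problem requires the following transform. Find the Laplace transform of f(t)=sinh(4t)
L{sinh(at)} = a/(s²-a²)
L{sinh(4t)} = 4/(s²-16)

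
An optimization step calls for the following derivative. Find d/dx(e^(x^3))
Chain rule: d/dx[e^u]=e^u · u' where u=x^3
u'=3x^2

Answer: 3x^2·e^(x^3)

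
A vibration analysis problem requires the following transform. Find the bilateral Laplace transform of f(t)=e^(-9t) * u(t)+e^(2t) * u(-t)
For e^(-9t)*u(t): L=1/(s + 9), Re(s) > -9
For e^(2t)*u(-t): L=-1/(s-2), Re(s) < 2
Combined: F(s)=1/(s + 9) - 1/(s-2), -9 < Re(s) < 2

Answer: 1/(s + 9) - 1/(s-2), ROC: -9 < Re(s) < 2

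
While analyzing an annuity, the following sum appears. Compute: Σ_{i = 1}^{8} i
Using formula: Σ i^1 = n(n+1)/2 = 8·9/2 = 36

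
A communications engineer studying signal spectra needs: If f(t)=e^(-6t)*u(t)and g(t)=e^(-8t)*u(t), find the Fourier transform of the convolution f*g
By the convolution theorem: F{f * g} = F(omega) * G(omega)
F(omega) = 1/(6+j * omega), G(omega) = 1/(8+j * omega)
F{f * g} = 1/((6+j * omega)(8+j * omega))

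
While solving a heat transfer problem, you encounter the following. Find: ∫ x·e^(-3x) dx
Integration by parts: u=x, dv=e^(-3x) dx
du=dx, v=e^(-3x)/(-3)
=x·e^(-3x)/(-3) - ∫ e^(-3x)/(-3) dx
=x·e^(-3x)/(-3) - e^(-3x)/9+C

Answer: e^(-3x)(x/(-3)-1/9)+C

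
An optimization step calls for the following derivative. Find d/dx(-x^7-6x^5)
Power rule: d/dx(ax^n)=n·a·x^(n-1)
Term by term: -7·x^6 - 30·x^4

Answer: -7x^6 - 30x^4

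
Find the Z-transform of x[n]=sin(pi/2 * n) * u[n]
Z{sin(w0*n)*u[n]} = z*sin(w0)/(z^2 - 2z*cos(w0) + 1)
With w0 = pi/2: X(z) = z*sin(pi/2)/(z^2 - 2z*cos(pi/2) + 1)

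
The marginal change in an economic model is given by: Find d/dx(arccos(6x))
d/dx[arccos(u)]=-u'/√(1-u²), u=6x, u'=6

Answer: -6/√(1 - 36x²)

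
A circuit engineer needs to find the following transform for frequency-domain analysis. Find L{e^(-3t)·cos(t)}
First shifting: L{e^(at)f(t)} = F(s-a)
L{cos(t)} = s/(s² + 1)
Shift: (s + 3)/((s + 3)² + 1)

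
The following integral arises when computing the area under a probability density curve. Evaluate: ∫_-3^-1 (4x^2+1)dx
Step 1: Find antiderivative F(x) = (4/3)x^3+x
Step 2: F(-1) - F(-3) = -7/3 - (-39) = 110/3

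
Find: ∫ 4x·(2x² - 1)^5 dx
Let u = 2x² - 1, du = 4x dx
∫ u^5 du = u^6/6 + C

Answer: (2x² - 1)^6/6 + C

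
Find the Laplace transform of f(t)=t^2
L{t^n} = n!/s^(n+1)
L{t^2} = 2!/s^3 = 2/s^3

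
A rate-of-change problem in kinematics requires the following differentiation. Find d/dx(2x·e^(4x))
Product rule: (fg)'=f'g + fg'
f=2x, f'=2
g=e^(4x), g'=4·e^(4x)

Answer: 2·e^(4x) + 8x·e^(4x)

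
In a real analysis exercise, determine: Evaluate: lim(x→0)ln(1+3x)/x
L'Hôpital (0/0): lim 3/(1+3x) / 1=3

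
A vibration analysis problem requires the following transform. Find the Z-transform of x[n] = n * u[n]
Standard pair: Z{n*u[n]} = z/(z-1)^2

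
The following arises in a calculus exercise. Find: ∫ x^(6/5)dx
Power rule: ∫ x^(6/5) dx=x^(11/5)/(11/5)+C

Answer: (5/11)·x^(11/5)+C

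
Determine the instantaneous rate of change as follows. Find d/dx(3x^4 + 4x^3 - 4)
Power rule: d/dx(ax^n)=n·a·x^(n-1)
Term by term: 12·x^3+12·x^2

Answer: 12x^3+12x^2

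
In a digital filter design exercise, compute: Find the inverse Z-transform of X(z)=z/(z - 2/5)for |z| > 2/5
Standard pair: z/(z-a) <-> a^n*u[n] for causal signals
With a = 2/5: x[n] = (2/5)^n*u[n]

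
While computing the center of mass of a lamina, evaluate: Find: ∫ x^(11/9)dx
Power rule: ∫ x^(11/9) dx = x^(20/9)/(20/9)+C

Answer: (9/20)·x^(20/9)+C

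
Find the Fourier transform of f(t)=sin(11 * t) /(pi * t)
sin(W * t)/(pi * t)=(W/pi) * sinc(W * t/pi) is the impulse response of the ideal low-pass filter with cutoff W (here W=11).
Its Fourier transform is a rectangular function:
F(omega)=1 for |omega| < 11, 0 otherwise

Answer: rect(omega/22) [i.e., 1 for |omega| < 11, 0 otherwise]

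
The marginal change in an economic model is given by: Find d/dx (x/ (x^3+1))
Quotient rule: (f/g)'=(f'g - fg')/g²
f=x, f'=1
g=x^3 + 1, g'=3x^2

Answer: (1·(x^3 + 1) - 3x^3)/(x^3 + 1)²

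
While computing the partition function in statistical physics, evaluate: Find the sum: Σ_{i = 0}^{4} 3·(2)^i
Geometric series: S = a(1 - r^n)/(1 - r)
a = 3, r = 2, n = 5
S = 3(1-32)/-1 = 93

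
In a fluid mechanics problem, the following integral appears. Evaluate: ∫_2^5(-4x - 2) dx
Step 1: Find antiderivative F(x) = -2x^2-2x
Step 2: F(5) - F(2) = -60 - (-12) = -48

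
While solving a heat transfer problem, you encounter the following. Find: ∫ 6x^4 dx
Using power rule: ∫ 6x^4 dx = 6/5 x^5+C = (6/5)x^5+C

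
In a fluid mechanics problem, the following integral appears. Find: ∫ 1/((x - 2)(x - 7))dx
Partial fractions: 1/((x-2)(x-7))=A/(x-2)+B/(x-7)
A=-1/5, B=1/5
∫ [-1/5· 1/(x-2)+1/5· 1/(x-7)] dx
=(1/5)[ln|x-7| - ln|x-2|]+C

Answer: (1/5)·ln|(x-7)/(x-2)|+C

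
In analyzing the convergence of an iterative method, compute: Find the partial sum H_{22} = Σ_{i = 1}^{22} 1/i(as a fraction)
H_22 = 1 + 1/2 + 1/3 + ... + 1/22
= 19093197/5173168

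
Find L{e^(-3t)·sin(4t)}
First shifting: L{e^(at)f(t)}=F(s-a)
L{sin(4t)}=4/(s²+16)
Shift: 4/((s+3)²+16)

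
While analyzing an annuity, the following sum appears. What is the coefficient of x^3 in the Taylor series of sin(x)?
sin(x)=Σ (-1)^k x^(2k + 1)/(2k + 1)!
For x^3: (-1)^1/3!=-1/6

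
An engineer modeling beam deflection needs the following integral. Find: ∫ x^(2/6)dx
Power rule: ∫ x^(1/3) dx = x^(4/3)/(4/3)+C

Answer: (3/4)·x^(4/3)+C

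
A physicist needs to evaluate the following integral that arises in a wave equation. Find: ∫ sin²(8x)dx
Using identity sin²(u)=(1 - cos(2u))/2:
∫ (1 - cos(16x))/2 dx=x/2 - sin(16x)/32 + C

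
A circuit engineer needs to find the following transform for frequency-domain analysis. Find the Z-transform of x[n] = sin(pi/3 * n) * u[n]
Z{sin(w0 * n) * u[n]} = z * sin(w0)/(z^2 - 2z * cos(w0) + 1)
With w0 = pi/3: X(z) = z * sin(pi/3)/(z^2 - 2z * cos(pi/3) + 1)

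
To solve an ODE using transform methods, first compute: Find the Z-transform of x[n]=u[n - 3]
Using the time-shift property: Z{u[n-3]}=z^(-3)*z/(z-1)
=z^(-2)/(z-1)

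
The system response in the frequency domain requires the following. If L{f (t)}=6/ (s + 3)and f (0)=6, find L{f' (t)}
L{f'(t)} = s·F(s) - f(0) = 6s/(s + 3) - 6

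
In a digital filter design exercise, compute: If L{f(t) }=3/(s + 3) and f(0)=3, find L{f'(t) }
L{f'(t)} = s·F(s) - f(0) = 3s/(s+3)-3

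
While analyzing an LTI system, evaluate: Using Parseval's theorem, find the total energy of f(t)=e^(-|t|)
Parseval's theorem: E = integral |f(t)|^2 dt = (1/2pi) integral |F(omega)|^2 domega
E = integral_{-inf}^{inf} e^(-2|t|) dt = 2*integral_0^inf e^(-2t) dt = 2/(2*1) = 1/1

Answer: 1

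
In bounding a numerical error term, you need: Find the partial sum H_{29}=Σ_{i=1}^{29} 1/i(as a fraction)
H_29 = 1+1/2+1/3+...+1/29
= 9227046511387/2329089562800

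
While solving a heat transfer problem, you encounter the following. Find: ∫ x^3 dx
Using power rule: ∫ x^3 dx = 1/4 x^4 + C = (1/4)x^4 + C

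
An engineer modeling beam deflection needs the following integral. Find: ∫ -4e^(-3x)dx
Since d/dx[e^(-3x)] = -3e^(-3x), we get 4/3 e^(-3x)+C

Answer: (4/3)e^(-3x)+C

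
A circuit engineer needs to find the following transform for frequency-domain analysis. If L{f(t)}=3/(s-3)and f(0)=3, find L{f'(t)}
L{f'(t)}=s·F(s) - f(0)=3s/(s-3) - 3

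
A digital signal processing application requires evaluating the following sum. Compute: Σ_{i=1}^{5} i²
Using formula: Σ i^2 = n(n+1)(2n+1)/6 = 5·6·11/6 = 55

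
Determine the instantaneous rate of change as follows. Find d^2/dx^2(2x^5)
Apply power rule 2 times:
d^1: 10x^4
d^2: 40x^3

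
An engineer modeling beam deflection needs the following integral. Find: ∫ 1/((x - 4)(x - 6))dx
Partial fractions: 1/((x-4)(x-6)) = A/(x-4) + B/(x-6)
A = -1/2, B = 1/2
∫ [-1/2· 1/(x-4) + 1/2· 1/(x-6)] dx
= (1/2)[ln|x-6| - ln|x-4|] + C

Answer: (1/2)·ln|(x-6)/(x-4)| + C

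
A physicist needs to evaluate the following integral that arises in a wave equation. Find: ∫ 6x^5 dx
Using power rule: ∫ 6x^5 dx=6/6 x^6+C=x^6+C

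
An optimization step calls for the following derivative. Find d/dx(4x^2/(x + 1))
Quotient rule: (f/g)'=(f'g - fg')/g²
f=4x^2, f'=8x
g=x + 1, g'=1

Answer: (8x·(x + 1) - 4x^2)/(x + 1)²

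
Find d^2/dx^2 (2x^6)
Apply power rule 2 times:
d^1: 12x^5
d^2: 60x^4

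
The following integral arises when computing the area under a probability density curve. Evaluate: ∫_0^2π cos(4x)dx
Antiderivative: sin(4x)/4
Evaluate at bounds: [sin(4·2π)/4] - [sin(4·0)/4]
=((0) - (0))/4=0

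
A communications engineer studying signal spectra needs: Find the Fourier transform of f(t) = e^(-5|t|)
Using the standard pair: F{e^(-a|t|)} = 2a/(a^2 + omega^2)
With a = 5: F(omega) = 10/(25 + omega^2)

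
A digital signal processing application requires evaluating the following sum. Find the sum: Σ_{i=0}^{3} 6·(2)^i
Geometric series: S = a(1 - r^n)/(1 - r)
a = 6, r = 2, n = 4
S = 6(1-16)/-1 = 90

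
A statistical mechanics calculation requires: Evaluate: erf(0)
erf(0) = 0 (error function is odd and erf(0) = 0 by definition)

Answer: 0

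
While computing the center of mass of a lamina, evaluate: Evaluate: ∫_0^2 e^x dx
Antiderivative: e^x
Evaluate: (e^2 - 1)

Answer: e^2 - 1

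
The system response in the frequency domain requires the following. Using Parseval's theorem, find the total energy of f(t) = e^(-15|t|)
Parseval's theorem: E = integral |f(t)|^2 dt = (1/2pi) integral |F(omega)|^2 domega
E = integral_{-inf}^{inf} e^(-30|t|) dt = 2 * integral_0^inf e^(-30t) dt = 2/(2 * 15) = 1/15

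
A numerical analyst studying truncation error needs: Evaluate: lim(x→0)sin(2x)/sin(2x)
sin(u) ≈ u for small u:
sin(2x)/sin(2x) ≈ 2x/(2x) = 2/2

Answer: 1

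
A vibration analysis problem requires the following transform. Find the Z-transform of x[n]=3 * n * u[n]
Z{n*u[n]}=z/(z-1)^2
By linearity: Z{3*n*u[n]}=3z/(z-1)^2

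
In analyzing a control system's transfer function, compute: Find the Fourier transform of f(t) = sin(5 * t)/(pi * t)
sin(W * t)/(pi * t)=(W/pi) * sinc(W * t/pi) is the impulse response of the ideal low-pass filter with cutoff W (here W=5).
Its Fourier transform is a rectangular function:
F(omega)=1 for |omega| < 5, 0 otherwise

Answer: rect(omega/10) [i.e., 1 for |omega| < 5, 0 otherwise]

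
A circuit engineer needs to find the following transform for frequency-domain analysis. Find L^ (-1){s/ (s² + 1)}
L^(-1){s/(s² + w²)}=cos(wt)
Here w=1

Answer: cos(t)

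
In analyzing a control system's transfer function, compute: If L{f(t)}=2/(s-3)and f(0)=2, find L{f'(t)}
L{f'(t)}=s·F(s) - f(0)=2s/(s-3) - 2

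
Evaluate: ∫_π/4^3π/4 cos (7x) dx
Antiderivative: sin(7x)/7
Evaluate at bounds: [sin(7·3π/4)/7] - [sin(7·π/4)/7]
= ((-√2/2) - (-√2/2))/7 = 0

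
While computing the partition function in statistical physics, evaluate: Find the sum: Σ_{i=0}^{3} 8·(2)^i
Geometric series: S = a(1 - r^n)/(1 - r)
a = 8, r = 2, n = 4
S = 8(1 - 16)/-1 = 120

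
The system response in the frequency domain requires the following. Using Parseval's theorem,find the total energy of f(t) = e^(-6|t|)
Parseval's theorem: E=integral |f(t)|^2 dt=(1/2pi) integral |F(omega)|^2 domega
E=integral_{-inf}^{inf} e^(-12|t|) dt=2 * integral_0^inf e^(-12t) dt=2/(2 * 6)=1/6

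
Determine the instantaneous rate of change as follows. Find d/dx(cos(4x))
Chain rule: d/dx[cos(u)] = -sin(u)·u' where u = 4x
u' = 4

Answer: -4·sin(4x)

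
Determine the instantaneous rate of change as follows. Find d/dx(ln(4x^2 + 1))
Chain rule: d/dx[ln(u)] = u'/u where u = 4x^2 + 1
u' = 8x

Answer: (8x)/(4x^2 + 1)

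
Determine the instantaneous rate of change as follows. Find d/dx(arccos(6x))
d/dx[arccos(u)] = -u'/√(1-u²), u = 6x, u' = 6

Answer: -6/√(1-36x²)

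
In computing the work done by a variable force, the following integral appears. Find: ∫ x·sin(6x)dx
By parts: u=x, dv=sin(6x) dx
du=dx, v=-cos(6x)/6
=-x·cos(6x)/6 + sin(6x)/6² + C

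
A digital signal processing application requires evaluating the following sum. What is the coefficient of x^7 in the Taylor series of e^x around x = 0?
Taylor series of e^x = Σ x^n/n!
Coefficient of x^7 = 1/7! = 1/5040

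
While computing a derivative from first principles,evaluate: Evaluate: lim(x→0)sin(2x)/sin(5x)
sin(u) ≈ u for small u:
sin(2x)/sin(5x) ≈ 2x/(5x)=2/5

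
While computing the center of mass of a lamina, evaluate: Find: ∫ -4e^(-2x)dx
Since d/dx[e^(-2x)]=-2e^(-2x), we get 2 e^(-2x)+C

Answer: 2e^(-2x)+C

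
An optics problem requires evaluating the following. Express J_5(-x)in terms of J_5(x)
For integer n: J_n(-x) = (-1)^n J_n(x)
With n = 5: J_5(-x) = (-1)^5 J_5(x) = -J_5(x)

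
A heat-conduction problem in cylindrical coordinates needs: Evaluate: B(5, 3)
B(x,y) = Γ(x)Γ(y)/Γ(x + y) = (x-1)!(y-1)!/(x + y-1)!
B(5,3) = 4!·2!/7! = 1/105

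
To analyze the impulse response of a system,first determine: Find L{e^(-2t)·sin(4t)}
First shifting: L{e^(at)f(t)} = F(s-a)
L{sin(4t)} = 4/(s² + 16)
Shift: 4/((s + 2)² + 16)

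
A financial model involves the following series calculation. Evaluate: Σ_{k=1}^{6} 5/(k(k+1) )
Partial fractions: 5/(k(k + 1))=5/k - 5/(k + 1)
Telescoping sum: 5(1 - 1/7)=5·6/7

Answer: 30/7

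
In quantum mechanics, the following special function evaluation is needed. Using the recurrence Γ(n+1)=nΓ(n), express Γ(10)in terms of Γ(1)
Γ(10) = 9Γ(9) = 9·8Γ(8) = ... = 9!·Γ(1) = 362880·Γ(1)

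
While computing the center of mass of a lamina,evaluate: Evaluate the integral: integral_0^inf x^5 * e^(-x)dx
This is a Gamma integral. Substitute u=1x:
integral_0^inf x^5 * e^(-x) dx=(1/1^6) integral_0^inf u^5 * e^(-u) du
=Gamma(6)/1^6=5!/1^6=120/1

Answer: 120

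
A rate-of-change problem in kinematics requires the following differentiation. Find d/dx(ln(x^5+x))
Chain rule: d/dx[ln(u)]=u'/u where u=x^5+x
u'=5x^4+1

Answer: (5x^4+1)/(x^5+x)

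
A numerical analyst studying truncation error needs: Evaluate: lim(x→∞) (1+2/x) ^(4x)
Rewrite as [(1 + 2/x)^x]^4.
lim(1 + 2/x)^x = e^2, so limit = (e^2)^4 = e^8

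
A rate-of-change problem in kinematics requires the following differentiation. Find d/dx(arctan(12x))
d/dx[arctan(u)]=u'/(1 + u²), u=12x, u'=12

Answer: 12/(1 + 144x²)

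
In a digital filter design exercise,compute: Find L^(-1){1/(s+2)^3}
L^(-1){1/(s-a)^n} = t^(n-1)·e^(at)/(n-1)!
Here a = -2, n = 3: t^2·e^(-2t)/2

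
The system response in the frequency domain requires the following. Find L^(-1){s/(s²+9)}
L^(-1){s/(s²+w²)} = cos(wt)
Here w = 3

Answer: cos(3t)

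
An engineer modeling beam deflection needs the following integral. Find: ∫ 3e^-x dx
Since d/dx[e^-x]=- e^-x, we get -3e^-x + C

Answer: -3e^-x + C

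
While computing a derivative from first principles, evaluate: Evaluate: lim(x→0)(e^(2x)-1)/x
L'Hôpital (0/0): lim 2e^(2x)/1=2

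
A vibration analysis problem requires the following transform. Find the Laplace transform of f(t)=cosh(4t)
L{cosh(at)}=s/(s²-a²)
L{cosh(4t)}=s/(s²-16)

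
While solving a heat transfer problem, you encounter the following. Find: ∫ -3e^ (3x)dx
Since d/dx[e^(3x)]=3e^(3x), we get -1 e^(3x) + C

Answer: -e^(3x) + C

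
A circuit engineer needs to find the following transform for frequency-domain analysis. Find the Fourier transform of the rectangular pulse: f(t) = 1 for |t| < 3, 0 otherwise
F(omega) = integral from -3 to 3 of e^(-j * omega * t) dt
= 2 * sin(3 * omega)/omega = 6 * sinc(3 * omega/pi)

Answer: 2 * sin(3 * omega)/omega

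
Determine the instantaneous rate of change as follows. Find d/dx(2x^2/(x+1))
Quotient rule: (f/g)' = (f'g - fg')/g²
f = 2x^2, f' = 4x
g = x + 1, g' = 1

Answer: (4x·(x + 1) - 2x^2)/(x + 1)²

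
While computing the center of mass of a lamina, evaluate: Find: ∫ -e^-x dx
Since d/dx[e^-x] = - e^-x, we get 1e^-x+C

Answer: e^-x+C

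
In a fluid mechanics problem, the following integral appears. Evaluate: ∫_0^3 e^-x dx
Antiderivative: -e^-x
Evaluate: -(e^-3-1)

Answer: (e^-3-1)/(-1)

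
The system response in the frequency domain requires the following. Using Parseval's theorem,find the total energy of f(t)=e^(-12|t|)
Parseval's theorem: E = integral |f(t)|^2 dt = (1/2pi) integral |F(omega)|^2 domega
E = integral_{-inf}^{inf} e^(-24|t|) dt = 2*integral_0^inf e^(-24t) dt = 2/(2*12) = 1/12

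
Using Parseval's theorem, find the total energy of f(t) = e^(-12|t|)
Parseval's theorem: E=integral |f(t)|^2 dt=(1/2pi) integral |F(omega)|^2 domega
E=integral_{-inf}^{inf} e^(-24|t|) dt=2 * integral_0^inf e^(-24t) dt=2/(2 * 12)=1/12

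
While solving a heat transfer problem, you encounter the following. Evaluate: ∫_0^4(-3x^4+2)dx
Step 1: Find antiderivative F(x)=(-3/5)x^5+2x
Step 2: F(4) - F(0)=-3032/5 - (0)=-3032/5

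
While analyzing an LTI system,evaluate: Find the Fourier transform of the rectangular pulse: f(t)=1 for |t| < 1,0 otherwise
F(omega)=integral from -1 to 1 of e^(-j*omega*t) dt
=2*sin(1*omega)/omega=2*sinc(1*omega/pi)

Answer: 2*sin(1*omega)/omega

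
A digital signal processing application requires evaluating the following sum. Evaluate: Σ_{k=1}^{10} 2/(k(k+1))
Partial fractions: 2/(k(k+1))=2/k - 2/(k+1)
Telescoping sum: 2(1-1/11)=2·10/11

Answer: 20/11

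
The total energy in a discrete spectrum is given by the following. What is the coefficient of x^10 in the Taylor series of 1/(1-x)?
1/(1-x) = Σ x^n for |x|<1
All coefficients are 1

Answer: 1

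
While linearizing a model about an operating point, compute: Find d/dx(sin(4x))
Chain rule: d/dx[sin(u)]=cos(u)·u' where u=4x
u'=4

Answer: 4·cos(4x)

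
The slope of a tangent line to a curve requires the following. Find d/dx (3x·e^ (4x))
Product rule: (fg)'=f'g+fg'
f=3x, f'=3
g=e^(4x), g'=4·e^(4x)

Answer: 3·e^(4x)+12x·e^(4x)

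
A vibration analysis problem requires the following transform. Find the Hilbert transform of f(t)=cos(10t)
The Hilbert transform shifts each frequency component by -pi/2.
H{cos(wt)}=sin(wt)
With w=10: H{cos(10t)}=sin(10t)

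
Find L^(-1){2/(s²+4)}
L^(-1){w/(s²+w²)}=sin(wt)
Here w=2

Answer: sin(2t)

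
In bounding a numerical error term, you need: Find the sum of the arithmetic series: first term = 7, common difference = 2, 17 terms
Last term: a_n=7 + (17 - 1)·2=39
Sum=n(a_1 + a_n)/2=17(7 + 39)/2=391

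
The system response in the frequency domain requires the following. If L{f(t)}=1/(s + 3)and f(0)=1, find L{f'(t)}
L{f'(t)}=s·F(s) - f(0)=s/(s + 3) - 1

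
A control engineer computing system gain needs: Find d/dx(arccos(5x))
d/dx[arccos(u)]=-u'/√(1-u²), u=5x, u'=5

Answer: -5/√(1 - 25x²)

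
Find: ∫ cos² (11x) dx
Using identity cos²(u) = (1 + cos(2u))/2:
∫ (1 + cos(22x))/2 dx = x/2 + sin(22x)/44 + C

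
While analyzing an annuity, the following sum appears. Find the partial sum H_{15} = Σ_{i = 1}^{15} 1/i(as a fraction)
H_15 = 1 + 1/2 + 1/3 + ... + 1/15
= 1195757/360360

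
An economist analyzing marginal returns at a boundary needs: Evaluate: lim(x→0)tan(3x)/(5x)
tan(u) ≈ u for small u:
tan(3x)/(5x) ≈ 3x/(5x) = 3/5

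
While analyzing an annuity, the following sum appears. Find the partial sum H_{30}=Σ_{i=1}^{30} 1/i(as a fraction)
H_30 = 1 + 1/2 + 1/3 + ... + 1/30
= 9304682830147/2329089562800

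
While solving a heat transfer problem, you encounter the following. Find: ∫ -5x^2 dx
Using power rule: ∫ -5x^2 dx=-5/3 x^3+C=(-5/3)x^3+C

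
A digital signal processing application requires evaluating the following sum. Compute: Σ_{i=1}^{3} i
Using formula: Σ i^1=n(n + 1)/2=3·4/2=6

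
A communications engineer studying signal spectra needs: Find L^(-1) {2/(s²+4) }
L^(-1){w/(s² + w²)} = sin(wt)
Here w = 2

Answer: sin(2t)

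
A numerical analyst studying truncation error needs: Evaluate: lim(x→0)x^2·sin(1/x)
Squeeze theorem: -|x^2| ≤ x^2·sin(1/x) ≤ |x^2|
Since x^2 → 0 as x → 0, by squeeze theorem the limit is 0

Answer: 0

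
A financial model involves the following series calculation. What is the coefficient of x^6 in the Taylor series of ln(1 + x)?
ln(1+x) = Σ (-1)^(n+1) x^n/n
Coefficient of x^6 = (-1)^7/6 = -1/6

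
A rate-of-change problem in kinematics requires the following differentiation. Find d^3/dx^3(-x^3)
Apply power rule 3 times:
d^1: -3x^2
d^2: -6x
d^3: -6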